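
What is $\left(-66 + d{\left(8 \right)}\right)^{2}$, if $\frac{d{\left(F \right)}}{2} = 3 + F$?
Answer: $1936$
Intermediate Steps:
$d{\left(F \right)} = 6 + 2 F$ ($d{\left(F \right)} = 2 \left(3 + F\right) = 6 + 2 F$)
$\left(-66 + d{\left(8 \right)}\right)^{2} = \left(-66 + \left(6 + 2 \cdot 8\right)\right)^{2} = \left(-66 + \left(6 + 16\right)\right)^{2} = \left(-66 + 22\right)^{2} = \left(-44\right)^{2} = 1936$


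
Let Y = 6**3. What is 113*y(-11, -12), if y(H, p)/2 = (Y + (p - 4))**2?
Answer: 9040000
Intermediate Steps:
Y = 216
y(H, p) = 2*(212 + p)**2 (y(H, p) = 2*(216 + (p - 4))**2 = 2*(216 + (-4 + p))**2 = 2*(212 + p)**2)
113*y(-11, -12) = 113*(2*(212 - 12)**2) = 113*(2*200**2) = 113*(2*40000) = 113*80000 = 9040000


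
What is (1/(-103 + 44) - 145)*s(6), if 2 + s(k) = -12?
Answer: 119784/59 ≈ 2030.2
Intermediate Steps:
s(k) = -14 (s(k) = -2 - 12 = -14)
(1/(-103 + 44) - 145)*s(6) = (1/(-103 + 44) - 145)*(-14) = (1/(-59) - 145)*(-14) = (-1/59 - 145)*(-14) = -8556/59*(-14) = 119784/59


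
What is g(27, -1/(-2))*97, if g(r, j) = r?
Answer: 2619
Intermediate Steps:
g(27, -1/(-2))*97 = 27*97 = 2619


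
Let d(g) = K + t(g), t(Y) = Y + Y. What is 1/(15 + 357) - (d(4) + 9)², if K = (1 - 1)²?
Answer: -107507/372 ≈ -289.00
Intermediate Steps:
t(Y) = 2*Y
K = 0 (K = 0² = 0)
d(g) = 2*g (d(g) = 0 + 2*g = 2*g)
1/(15 + 357) - (d(4) + 9)² = 1/(15 + 357) - (2*4 + 9)² = 1/372 - (8 + 9)² = 1/372 - 1*17² = 1/372 - 1*289 = 1/372 - 289 = -107507/372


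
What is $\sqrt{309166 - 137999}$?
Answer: $\sqrt{171167} \approx 413.72$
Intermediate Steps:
$\sqrt{309166 - 137999} = \sqrt{171167}$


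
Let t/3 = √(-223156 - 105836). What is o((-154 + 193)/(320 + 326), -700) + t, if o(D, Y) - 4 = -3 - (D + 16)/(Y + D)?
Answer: 462536/452161 + 12*I*√20562 ≈ 1.0229 + 1720.7*I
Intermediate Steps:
t = 12*I*√20562 (t = 3*√(-223156 - 105836) = 3*√(-328992) = 3*(4*I*√20562) = 12*I*√20562 ≈ 1720.7*I)
o(D, Y) = 1 - (16 + D)/(D + Y) (o(D, Y) = 4 + (-3 - (D + 16)/(Y + D)) = 4 + (-3 - (16 + D)/(D + Y)) = 1 - (16 + D)/(D + Y))
o((-154 + 193)/(320 + 326), -700) + t = (-16 - 700)/((-154 + 193)/(320 + 326) - 700) + 12*I*√20562 = -716/(39/646 - 700) + 12*I*√20562 = -716/(-452161/646) + 12*I*√20562 = -646/452161*(-716) + 12*I*√20562 = 462536/452161 + 12*I*√20562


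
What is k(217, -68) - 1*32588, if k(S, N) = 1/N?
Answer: -2215985/68 ≈ -32588.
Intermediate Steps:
k(217, -68) - 1*32588 = 1/(-68) - 1*32588 = -1/68 - 32588 = -2215985/68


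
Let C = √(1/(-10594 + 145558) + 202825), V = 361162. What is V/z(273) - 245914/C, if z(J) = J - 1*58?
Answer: 361162/215 - 1475484*√102625400805449/27374073301 ≈ 1133.8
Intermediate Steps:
C = √102625400805449/22494 (C = √(1/134964 + 202825) = √(27374073301/134964) = √102625400805449/22494 ≈ 450.36)
z(J) = -58 + J (z(J) = J - 58 = -58 + J)
V/z(273) - 245914/C = 361162/(-58 + 273) - 245914*6*√102625400805449/27374073301 = 361162/215 - 1475484*√102625400805449/27374073301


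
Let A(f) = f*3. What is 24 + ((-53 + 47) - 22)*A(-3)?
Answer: 276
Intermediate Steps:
A(f) = 3*f
24 + ((-53 + 47) - 22)*A(-3) = 24 + ((-53 + 47) - 22)*(3*(-3)) = 24 + (-6 - 22)*(-9) = 24 - 28*(-9) = 24 + 252 = 276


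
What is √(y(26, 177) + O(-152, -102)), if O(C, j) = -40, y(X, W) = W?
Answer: √137 ≈ 11.705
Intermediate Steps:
√(y(26, 177) + O(-152, -102)) = √(177 - 40) = √137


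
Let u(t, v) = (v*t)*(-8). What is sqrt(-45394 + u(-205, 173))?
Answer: sqrt(238326) ≈ 488.19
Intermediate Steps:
u(t, v) = -8*t*v (u(t, v) = (t*v)*(-8) = -8*t*v)
sqrt(-45394 + u(-205, 173)) = sqrt(-45394 - 8*(-205)*173) = sqrt(-45394 + 283720) = sqrt(238326)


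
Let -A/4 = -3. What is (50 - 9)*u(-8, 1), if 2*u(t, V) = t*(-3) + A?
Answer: 738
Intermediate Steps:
A = 12 (A = -4*(-3) = 12)
u(t, V) = 6 - 3*t/2 (u(t, V) = (t*(-3) + 12)/2 = (-3*t + 12)/2 = (12 - 3*t)/2 = 6 - 3*t/2)
(50 - 9)*u(-8, 1) = (50 - 9)*(6 - 3/2*(-8)) = 41*(6 + 12) = 41*18 = 738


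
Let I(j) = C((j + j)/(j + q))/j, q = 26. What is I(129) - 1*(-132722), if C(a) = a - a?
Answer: 132722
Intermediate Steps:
C(a) = 0
I(j) = 0 (I(j) = 0/j = 0)
I(129) - 1*(-132722) = 0 - 1*(-132722) = 0 + 132722 = 132722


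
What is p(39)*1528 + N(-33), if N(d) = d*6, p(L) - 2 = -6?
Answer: -6310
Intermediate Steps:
p(L) = -4 (p(L) = 2 - 6 = -4)
N(d) = 6*d
p(39)*1528 + N(-33) = -4*1528 + 6*(-33) = -6112 - 198 = -6310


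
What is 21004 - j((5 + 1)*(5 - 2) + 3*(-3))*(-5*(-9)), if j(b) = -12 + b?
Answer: 21139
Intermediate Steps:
21004 - j((5 + 1)*(5 - 2) + 3*(-3))*(-5*(-9)) = 21004 - (-12 + ((5 + 1)*(5 - 2) + 3*(-3)))*(-5*(-9)) = 21004 - (-12 + (6*3 - 9))*45 = 21004 - (-12 + (18 - 9))*45 = 21004 - (-12 + 9)*45 = 21004 - (-3)*45 = 21004 - 1*(-135) = 21004 + 135 = 21139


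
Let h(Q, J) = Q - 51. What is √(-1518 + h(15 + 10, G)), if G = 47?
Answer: 2*I*√386 ≈ 39.294*I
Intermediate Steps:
h(Q, J) = -51 + Q
√(-1518 + h(15 + 10, G)) = √(-1518 + (-51 + (15 + 10))) = √(-1518 + (-51 + 25)) = √(-1518 - 26) = √(-1544) = 2*I*√386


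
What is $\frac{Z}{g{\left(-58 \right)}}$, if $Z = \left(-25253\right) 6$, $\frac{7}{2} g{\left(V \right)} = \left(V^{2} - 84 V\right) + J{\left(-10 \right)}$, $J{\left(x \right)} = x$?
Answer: $- \frac{176771}{2742} \approx -64.468$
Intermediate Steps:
$g{\left(V \right)} = - \frac{20}{7} - 24 V + \frac{2 V^{2}}{7}$ ($g{\left(V \right)} = \frac{2 \left(\left(V^{2} - 84 V\right) - 10\right)}{7} = \frac{2 \left(-10 + V^{2} - 84 V\right)}{7} = - \frac{20}{7} - 24 V + \frac{2 V^{2}}{7}$)
$Z = -151518$
$\frac{Z}{g{\left(-58 \right)}} = - \frac{151518}{- \frac{20}{7} - -1392 + \frac{2 \left(-58\right)^{2}}{7}} = - \frac{151518}{- \frac{20}{7} + 1392 + \frac{2}{7} \cdot 3364} = - \frac{151518}{- \frac{20}{7} + 1392 + \frac{6728}{7}} = - \frac{151518}{\frac{16452}{7}} = \left(-151518\right) \frac{7}{16452} = - \frac{176771}{2742}$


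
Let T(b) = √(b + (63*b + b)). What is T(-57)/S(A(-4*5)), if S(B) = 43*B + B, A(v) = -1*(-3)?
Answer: I*√3705/132 ≈ 0.46113*I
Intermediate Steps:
A(v) = 3
T(b) = √65*√b (T(b) = √(b + 64*b) = √(65*b) = √65*√b)
S(B) = 44*B
T(-57)/S(A(-4*5)) = (√65*√(-57))/((44*3)) = (√65*(I*√57))/132 = (I*√3705)*(1/132) = I*√3705/132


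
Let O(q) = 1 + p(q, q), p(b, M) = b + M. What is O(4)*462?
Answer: 4158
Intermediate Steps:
p(b, M) = M + b
O(q) = 1 + 2*q (O(q) = 1 + (q + q) = 1 + 2*q)
O(4)*462 = (1 + 2*4)*462 = (1 + 8)*462 = 9*462 = 4158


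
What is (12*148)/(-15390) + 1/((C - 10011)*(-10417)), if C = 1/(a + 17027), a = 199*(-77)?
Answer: -52599469675216/455802874756515 ≈ -0.11540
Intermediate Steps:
a = -15323
C = 1/1704 (C = 1/(-15323 + 17027) = 1/1704 ≈ 0.00058685)
(12*148)/(-15390) + 1/((C - 10011)*(-10417)) = (12*148)/(-15390) + 1/((1/1704 - 10011)*(-10417)) = 1776*(-1/15390) - 1/10417/(-17058743/1704) = -296/2565 - 1704/17058743*(-1/10417) = -296/2565 + 1704/177700925831 = -52599469675216/455802874756515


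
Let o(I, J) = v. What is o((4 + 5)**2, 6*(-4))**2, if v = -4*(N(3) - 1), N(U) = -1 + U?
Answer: 16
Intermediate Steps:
v = -4 (v = -4*((-1 + 3) - 1) = -4*(2 - 1) = -4*1 = -4)
o(I, J) = -4
o((4 + 5)**2, 6*(-4))**2 = (-4)**2 = 16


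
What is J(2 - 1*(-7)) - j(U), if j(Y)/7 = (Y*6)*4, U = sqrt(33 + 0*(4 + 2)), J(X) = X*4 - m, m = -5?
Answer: 41 - 168*sqrt(33) ≈ -924.09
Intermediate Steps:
J(X) = 5 + 4*X (J(X) = X*4 - 1*(-5) = 4*X + 5 = 5 + 4*X)
U = sqrt(33) (U = sqrt(33 + 0*6) = sqrt(33 + 0) = sqrt(33) ≈ 5.7446)
j(Y) = 168*Y (j(Y) = 7*((Y*6)*4) = 7*((6*Y)*4) = 7*(24*Y) = 168*Y)
J(2 - 1*(-7)) - j(U) = (5 + 4*(2 - 1*(-7))) - 168*sqrt(33) = (5 + 4*(2 + 7)) - 168*sqrt(33) = (5 + 4*9) - 168*sqrt(33) = (5 + 36) - 168*sqrt(33) = 41 - 168*sqrt(33)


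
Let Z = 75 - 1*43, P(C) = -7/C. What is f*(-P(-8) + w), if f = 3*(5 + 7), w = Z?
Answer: 2241/2 ≈ 1120.5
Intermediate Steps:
Z = 32 (Z = 75 - 43 = 32)
w = 32
f = 36 (f = 3*12 = 36)
f*(-P(-8) + w) = 36*(-(-7)/(-8) + 32) = 36*(-(-7)*(-1)/8 + 32) = 36*(-1*7/8 + 32) = 36*(-7/8 + 32) = 36*(249/8) = 2241/2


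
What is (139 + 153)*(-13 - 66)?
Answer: -23068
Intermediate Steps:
(139 + 153)*(-13 - 66) = 292*(-79) = -23068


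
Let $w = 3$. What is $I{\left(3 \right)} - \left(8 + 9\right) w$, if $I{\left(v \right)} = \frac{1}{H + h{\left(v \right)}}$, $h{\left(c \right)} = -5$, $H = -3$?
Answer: $- \frac{409}{8} \approx -51.125$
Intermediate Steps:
$I{\left(v \right)} = - \frac{1}{8}$ ($I{\left(v \right)} = \frac{1}{-3 - 5} = \frac{1}{-8} = - \frac{1}{8}$)
$I{\left(3 \right)} - \left(8 + 9\right) w = - \frac{1}{8} - \left(8 + 9\right) 3 = - \frac{1}{8} - 17 \cdot 3 = - \frac{1}{8} - 51 = - \frac{409}{8}$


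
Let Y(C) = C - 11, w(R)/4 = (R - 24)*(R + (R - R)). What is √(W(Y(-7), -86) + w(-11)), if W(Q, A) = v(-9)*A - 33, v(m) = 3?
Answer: √1249 ≈ 35.341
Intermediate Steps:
w(R) = 4*R*(-24 + R) (w(R) = 4*((R - 24)*(R + (R - R))) = 4*((-24 + R)*(R + 0)) = 4*((-24 + R)*R) = 4*(R*(-24 + R)) = 4*R*(-24 + R))
Y(C) = -11 + C
W(Q, A) = -33 + 3*A (W(Q, A) = 3*A - 33 = -33 + 3*A)
√(W(Y(-7), -86) + w(-11)) = √((-33 + 3*(-86)) + 4*(-11)*(-24 - 11)) = √((-33 - 258) + 4*(-11)*(-35)) = √(-291 + 1540) = √1249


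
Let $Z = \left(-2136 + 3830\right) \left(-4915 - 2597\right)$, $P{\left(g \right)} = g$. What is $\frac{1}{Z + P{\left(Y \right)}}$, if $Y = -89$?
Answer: $- \frac{1}{12725417} \approx -7.8583 \cdot 10^{-8}$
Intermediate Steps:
$Z = -12725328$ ($Z = 1694 \left(-7512\right) = -12725328$)
$\frac{1}{Z + P{\left(Y \right)}} = \frac{1}{-12725328 - 89} = \frac{1}{-12725417} = - \frac{1}{12725417}$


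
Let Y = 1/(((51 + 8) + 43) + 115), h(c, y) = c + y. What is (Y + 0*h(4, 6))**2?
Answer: 1/47089 ≈ 2.1236e-5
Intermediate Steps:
Y = 1/217 (Y = 1/((59 + 43) + 115) = 1/(102 + 115) = 1/217 ≈ 0.0046083)
(Y + 0*h(4, 6))**2 = (1/217 + 0*(4 + 6))**2 = (1/217 + 0*10)**2 = (1/217 + 0)**2 = (1/217)**2 = 1/47089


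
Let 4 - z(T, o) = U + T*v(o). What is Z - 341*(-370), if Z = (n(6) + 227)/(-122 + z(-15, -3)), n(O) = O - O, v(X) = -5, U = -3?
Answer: 23972073/190 ≈ 1.2617e+5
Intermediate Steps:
n(O) = 0
z(T, o) = 7 + 5*T (z(T, o) = 4 - (-3 + T*(-5)) = 4 - (-3 - 5*T) = 4 + (3 + 5*T) = 7 + 5*T)
Z = -227/190 (Z = (0 + 227)/(-122 + (7 + 5*(-15))) = 227/(-122 + (7 - 75)) = 227/(-122 - 68) = 227/(-190) = 227*(-1/190) = -227/190 ≈ -1.1947)
Z - 341*(-370) = -227/190 - 341*(-370) = -227/190 + 126170 = 23972073/190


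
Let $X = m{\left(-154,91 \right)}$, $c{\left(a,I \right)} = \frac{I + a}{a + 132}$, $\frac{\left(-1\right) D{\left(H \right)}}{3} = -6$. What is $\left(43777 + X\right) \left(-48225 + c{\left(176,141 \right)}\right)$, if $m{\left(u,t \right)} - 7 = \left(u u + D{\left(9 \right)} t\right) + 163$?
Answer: $- \frac{1029326574883}{308} \approx -3.342 \cdot 10^{9}$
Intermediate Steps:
$D{\left(H \right)} = 18$ ($D{\left(H \right)} = \left(-3\right) \left(-6\right) = 18$)
$c{\left(a,I \right)} = \frac{I + a}{132 + a}$
$m{\left(u,t \right)} = 170 + u^{2} + 18 t$ ($m{\left(u,t \right)} = 7 + \left(\left(u u + 18 t\right) + 163\right) = 7 + \left(\left(u^{2} + 18 t\right) + 163\right) = 7 + \left(163 + u^{2} + 18 t\right) = 170 + u^{2} + 18 t$)
$X = 25524$ ($X = 170 + \left(-154\right)^{2} + 18 \cdot 91 = 170 + 23716 + 1638 = 25524$)
$\left(43777 + X\right) \left(-48225 + c{\left(176,141 \right)}\right) = \left(43777 + 25524\right) \left(-48225 + \frac{141 + 176}{132 + 176}\right) = 69301 \left(-48225 + \frac{1}{308} \cdot 317\right) = 69301 \left(-48225 + \frac{317}{308}\right) = 69301 \left(- \frac{14852983}{308}\right) = - \frac{1029326574883}{308}$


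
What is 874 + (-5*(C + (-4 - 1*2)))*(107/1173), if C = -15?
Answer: 345479/391 ≈ 883.58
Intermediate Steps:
874 + (-5*(C + (-4 - 1*2)))*(107/1173) = 874 + (-5*(-15 + (-4 - 1*2)))*(107/1173) = 874 + (-5*(-15 + (-4 - 2)))*(107*(1/1173)) = 874 - 5*(-15 - 6)*(107/1173) = 874 - 5*(-21)*(107/1173) = 874 + 105*(107/1173) = 874 + 3745/391 = 345479/391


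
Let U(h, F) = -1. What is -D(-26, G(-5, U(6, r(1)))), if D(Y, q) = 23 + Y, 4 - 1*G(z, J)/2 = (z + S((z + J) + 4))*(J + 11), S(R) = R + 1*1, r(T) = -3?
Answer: 3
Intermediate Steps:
S(R) = 1 + R (S(R) = R + 1 = 1 + R)
G(z, J) = 8 - 2*(11 + J)*(5 + J + 2*z) (G(z, J) = 8 - 2*(z + (1 + ((z + J) + 4)))*(J + 11) = 8 - 2*(z + (1 + ((J + z) + 4)))*(11 + J) = 8 - 2*(z + (1 + (4 + J + z)))*(11 + J) = 8 - 2*(z + (5 + J + z))*(11 + J) = 8 - 2*(5 + J + 2*z)*(11 + J) = 8 - 2*(11 + J)*(5 + J + 2*z))
-D(-26, G(-5, U(6, r(1)))) = -(23 - 26) = -1*(-3) = 3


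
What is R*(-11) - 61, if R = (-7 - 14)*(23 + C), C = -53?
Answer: -6991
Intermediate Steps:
R = 630 (R = (-7 - 14)*(23 - 53) = -21*(-30) = 630)
R*(-11) - 61 = 630*(-11) - 61 = -6930 - 61 = -6991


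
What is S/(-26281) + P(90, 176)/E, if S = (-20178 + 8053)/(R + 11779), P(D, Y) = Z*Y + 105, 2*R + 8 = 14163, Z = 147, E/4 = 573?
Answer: 8582259548627/757227409692 ≈ 11.334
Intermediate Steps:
E = 2292 (E = 4*573 = 2292)
R = 14155/2 (R = -4 + (1/2)*14163 = -4 + 14163/2 = 14155/2 ≈ 7077.5)
P(D, Y) = 105 + 147*Y (P(D, Y) = 147*Y + 105 = 105 + 147*Y)
S = -24250/37713 (S = (-20178 + 8053)/(14155/2 + 11779) = -12125/37713/2 = -12125*2/37713 = -24250/37713 ≈ -0.64301)
S/(-26281) + P(90, 176)/E = -24250/37713/(-26281) + (105 + 147*176)/2292 = -24250/37713*(-1/26281) + (105 + 25872)*(1/2292) = 24250/991135353 + 25977*(1/2292) = 24250/991135353 + 8659/764 = 8582259548627/757227409692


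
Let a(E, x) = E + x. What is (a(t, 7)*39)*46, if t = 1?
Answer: 14352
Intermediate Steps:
(a(t, 7)*39)*46 = ((1 + 7)*39)*46 = (8*39)*46 = 312*46 = 14352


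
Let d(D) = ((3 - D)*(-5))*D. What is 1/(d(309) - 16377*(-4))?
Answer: 1/538278 ≈ 1.8578e-6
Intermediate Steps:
d(D) = D*(-15 + 5*D) (d(D) = (-15 + 5*D)*D = D*(-15 + 5*D))
1/(d(309) - 16377*(-4)) = 1/(5*309*(-3 + 309) - 16377*(-4)) = 1/(5*309*306 + 65508) = 1/(472770 + 65508) = 1/538278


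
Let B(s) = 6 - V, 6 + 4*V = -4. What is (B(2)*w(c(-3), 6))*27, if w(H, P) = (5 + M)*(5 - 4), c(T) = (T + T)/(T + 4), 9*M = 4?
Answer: 2499/2 ≈ 1249.5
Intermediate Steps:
V = -5/2 (V = -3/2 + (¼)*(-4) = -3/2 - 1 = -5/2 ≈ -2.5000)
M = 4/9 (M = (⅑)*4 = 4/9 ≈ 0.44444)
c(T) = 2*T/(4 + T) (c(T) = (2*T)/(4 + T) = 2*T/(4 + T))
B(s) = 17/2 (B(s) = 6 - 1*(-5/2) = 6 + 5/2 = 17/2)
w(H, P) = 49/9 (w(H, P) = (5 + 4/9)*(5 - 4) = (49/9)*1 = 49/9)
(B(2)*w(c(-3), 6))*27 = ((17/2)*(49/9))*27 = (833/18)*27 = 2499/2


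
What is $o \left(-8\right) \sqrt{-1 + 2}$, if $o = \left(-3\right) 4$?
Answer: $96$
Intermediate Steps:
$o = -12$
$o \left(-8\right) \sqrt{-1 + 2} = \left(-12\right) \left(-8\right) \sqrt{-1 + 2} = 96 \sqrt{1} = 96 \cdot 1 = 96$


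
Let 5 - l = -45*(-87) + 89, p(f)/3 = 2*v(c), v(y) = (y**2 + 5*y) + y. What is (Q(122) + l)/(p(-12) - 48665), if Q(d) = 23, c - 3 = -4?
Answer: 3976/48695 ≈ 0.081651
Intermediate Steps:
c = -1 (c = 3 - 4 = -1)
v(y) = y**2 + 6*y
p(f) = -30 (p(f) = 3*(2*(-(6 - 1))) = 3*(2*(-1*5)) = 3*(2*(-5)) = 3*(-10) = -30)
l = -3999 (l = 5 - (-45*(-87) + 89) = 5 - (3915 + 89) = 5 - 1*4004 = 5 - 4004 = -3999)
(Q(122) + l)/(p(-12) - 48665) = (23 - 3999)/(-30 - 48665) = -3976/(-48695) = -3976*(-1/48695) = 3976/48695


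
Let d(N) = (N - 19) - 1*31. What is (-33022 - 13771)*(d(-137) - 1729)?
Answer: 89655388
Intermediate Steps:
d(N) = -50 + N (d(N) = (-19 + N) - 31 = -50 + N)
(-33022 - 13771)*(d(-137) - 1729) = (-33022 - 13771)*((-50 - 137) - 1729) = -46793*(-187 - 1729) = -46793*(-1916) = 89655388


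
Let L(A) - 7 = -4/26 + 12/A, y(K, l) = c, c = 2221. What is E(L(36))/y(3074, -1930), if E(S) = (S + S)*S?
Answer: 156800/3378141 ≈ 0.046416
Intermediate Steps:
y(K, l) = 2221
L(A) = 89/13 + 12/A (L(A) = 7 + (-4/26 + 12/A) = 7 + (-4*1/26 + 12/A) = 7 + (-2/13 + 12/A) = 89/13 + 12/A)
E(S) = 2*S² (E(S) = (2*S)*S = 2*S²)
E(L(36))/y(3074, -1930) = (2*(89/13 + 12/36)²)/2221 = (2*(89/13 + 12*(1/36))²)*(1/2221) = (2*(89/13 + ⅓)²)*(1/2221) = (2*(280/39)²)*(1/2221) = (2*(78400/1521))*(1/2221) = (156800/1521)*(1/2221) = 156800/3378141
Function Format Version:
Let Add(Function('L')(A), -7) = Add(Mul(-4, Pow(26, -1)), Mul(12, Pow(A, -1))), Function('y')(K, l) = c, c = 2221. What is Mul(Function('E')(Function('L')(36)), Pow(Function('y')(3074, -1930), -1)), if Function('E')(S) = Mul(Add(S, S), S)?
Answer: Rational(156800, 3378141) ≈ 0.046416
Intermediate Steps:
Function('y')(K, l) = 2221
Function('L')(A) = Add(Rational(89, 13), Mul(12, Pow(A, -1))) (Function('L')(A) = Add(7, Add(Mul(-4, Pow(26, -1)), Mul(12, Pow(A, -1)))) = Add(7, Add(Mul(-4, Rational(1, 26)), Mul(12, Pow(A, -1)))) = Add(7, Add(Rational(-2, 13), Mul(12, Pow(A, -1)))) = Add(Rational(89, 13), Mul(12, Pow(A, -1))))
Function('E')(S) = Mul(2, Pow(S, 2)) (Function('E')(S) = Mul(Mul(2, S), S) = Mul(2, Pow(S, 2)))
Mul(Function('E')(Function('L')(36)), Pow(Function('y')(3074, -1930), -1)) = Mul(Mul(2, Pow(Add(Rational(89, 13), Mul(12, Pow(36, -1))), 2)), Pow(2221, -1)) = Mul(Mul(2, Pow(Add(Rational(89, 13), Mul(12, Rational(1, 36))), 2)), Rational(1, 2221)) = Mul(Mul(2, Pow(Add(Rational(89, 13), Rational(1, 3)), 2)), Rational(1, 2221)) = Mul(Mul(2, Pow(Rational(280, 39), 2)), Rational(1, 2221)) = Mul(Mul(2, Rational(78400, 1521)), Rational(1, 2221)) = Mul(Rational(156800, 1521), Rational(1, 2221)) = Rational(156800, 3378141)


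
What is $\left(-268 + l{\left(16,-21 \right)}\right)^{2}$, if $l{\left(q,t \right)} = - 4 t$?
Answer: $33856$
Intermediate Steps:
$\left(-268 + l{\left(16,-21 \right)}\right)^{2} = \left(-268 - -84\right)^{2} = \left(-268 + 84\right)^{2} = \left(-184\right)^{2} = 33856$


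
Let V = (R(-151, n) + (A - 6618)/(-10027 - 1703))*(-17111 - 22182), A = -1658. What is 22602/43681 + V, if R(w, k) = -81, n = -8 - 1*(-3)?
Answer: 808279236503821/256189065 ≈ 3.1550e+6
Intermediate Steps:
n = -5 (n = -8 + 3 = -5)
V = 18504134611/5865 (V = (-81 + (-1658 - 6618)/(-10027 - 1703))*(-17111 - 22182) = (-81 - 8276/(-11730))*(-39293) = (-81 - 8276*(-1/11730))*(-39293) = (-81 + 4138/5865)*(-39293) = -470927/5865*(-39293) = 18504134611/5865 ≈ 3.1550e+6)
22602/43681 + V = 22602/43681 + 18504134611/5865 = 808279236503821/256189065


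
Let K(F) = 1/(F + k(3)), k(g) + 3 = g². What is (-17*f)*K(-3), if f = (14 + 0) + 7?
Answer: -119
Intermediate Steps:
k(g) = -3 + g²
K(F) = 1/(6 + F) (K(F) = 1/(F + (-3 + 3²)) = 1/(F + (-3 + 9)) = 1/(F + 6) = 1/(6 + F))
f = 21 (f = 14 + 7 = 21)
(-17*f)*K(-3) = (-17*21)/(6 - 3) = -357/3 = -357*⅓ = -119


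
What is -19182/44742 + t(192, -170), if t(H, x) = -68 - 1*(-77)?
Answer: 63916/7457 ≈ 8.5713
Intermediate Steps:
t(H, x) = 9 (t(H, x) = -68 + 77 = 9)
-19182/44742 + t(192, -170) = -19182/44742 + 9 = -19182*1/44742 + 9 = -3197/7457 + 9 = 63916/7457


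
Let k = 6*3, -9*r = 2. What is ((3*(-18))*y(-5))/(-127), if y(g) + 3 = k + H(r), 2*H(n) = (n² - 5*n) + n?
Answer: 2506/381 ≈ 6.5774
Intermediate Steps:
r = -2/9 (r = -⅑*2 = -2/9 ≈ -0.22222)
H(n) = n²/2 - 2*n (H(n) = ((n² - 5*n) + n)/2 = (n² - 4*n)/2 = n²/2 - 2*n)
k = 18
y(g) = 1253/81 (y(g) = -3 + (18 + (½)*(-2/9)*(-4 - 2/9)) = -3 + (18 + (½)*(-2/9)*(-38/9)) = -3 + (18 + 38/81) = -3 + 1496/81 = 1253/81)
((3*(-18))*y(-5))/(-127) = ((3*(-18))*(1253/81))/(-127) = -54*1253/81*(-1/127) = -2506/3*(-1/127) = 2506/381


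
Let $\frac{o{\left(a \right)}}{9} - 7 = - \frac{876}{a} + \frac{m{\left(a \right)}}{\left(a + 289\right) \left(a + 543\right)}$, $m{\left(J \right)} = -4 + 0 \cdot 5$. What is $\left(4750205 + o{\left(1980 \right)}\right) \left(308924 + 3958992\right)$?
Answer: $\frac{2127780343709831949484}{104952595} \approx 2.0274 \cdot 10^{13}$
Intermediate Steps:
$m{\left(J \right)} = -4$ ($m{\left(J \right)} = -4 + 0 = -4$)
$o{\left(a \right)} = 63 - \frac{7884}{a} - \frac{36}{\left(289 + a\right) \left(543 + a\right)}$ ($o{\left(a \right)} = 63 + 9 \left(- \frac{876}{a} - \frac{4}{\left(a + 289\right) \left(a + 543\right)}\right) = 63 + 9 \left(- \frac{876}{a} - \frac{4}{\left(289 + a\right) \left(543 + a\right)}\right) = 63 - \left(\frac{7884}{a} + \frac{36}{\left(289 + a\right) \left(543 + a\right)}\right) = 63 - \frac{7884}{a} - \frac{36}{\left(289 + a\right) \left(543 + a\right)}$)
$\left(4750205 + o{\left(1980 \right)}\right) \left(308924 + 3958992\right) = \left(4750205 + \frac{9 \left(-137468052 + 7 \cdot 1980^{3} + 4948 \cdot 1980^{2} + 369653 \cdot 1980\right)}{1980 \left(156927 + 1980^{2} + 832 \cdot 1980\right)}\right) \left(308924 + 3958992\right) = \left(4750205 + 9 \cdot \frac{1}{1980} \frac{1}{156927 + 3920400 + 1647360} \left(-137468052 + 7 \cdot 7762392000 + 4948 \cdot 3920400 + 731912940\right)\right) 4267916 = \left(4750205 + 9 \cdot \frac{1}{1980} \cdot \frac{1}{5724687} \left(-137468052 + 54336744000 + 19398139200 + 731912940\right)\right) 4267916 = \left(4750205 + 9 \cdot \frac{1}{1980} \cdot \frac{1}{5724687} \cdot 74329328088\right) 4267916 = \left(4750205 + \frac{6194110674}{104952595}\right) 4267916 = \frac{498552535642649}{104952595} \cdot 4267916 = \frac{2127780343709831949484}{104952595}$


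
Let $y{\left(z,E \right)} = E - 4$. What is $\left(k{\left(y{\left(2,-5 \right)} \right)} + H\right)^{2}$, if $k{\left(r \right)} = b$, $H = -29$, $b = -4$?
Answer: $1089$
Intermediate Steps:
$y{\left(z,E \right)} = -4 + E$
$k{\left(r \right)} = -4$
$\left(k{\left(y{\left(2,-5 \right)} \right)} + H\right)^{2} = \left(-4 - 29\right)^{2} = \left(-33\right)^{2} = 1089$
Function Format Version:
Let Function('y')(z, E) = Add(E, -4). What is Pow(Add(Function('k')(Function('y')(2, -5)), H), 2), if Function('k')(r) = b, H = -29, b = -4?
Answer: 1089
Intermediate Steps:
Function('y')(z, E) = Add(-4, E)
Function('k')(r) = -4
Pow(Add(Function('k')(Function('y')(2, -5)), H), 2) = Pow(Add(-4, -29), 2) = Pow(-33, 2) = 1089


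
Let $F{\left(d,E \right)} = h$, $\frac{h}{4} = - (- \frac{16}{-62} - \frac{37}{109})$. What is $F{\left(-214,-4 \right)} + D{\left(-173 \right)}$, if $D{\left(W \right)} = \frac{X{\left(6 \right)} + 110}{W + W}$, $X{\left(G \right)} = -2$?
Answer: $\frac{7834}{584567} \approx 0.013401$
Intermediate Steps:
$D{\left(W \right)} = \frac{54}{W}$ ($D{\left(W \right)} = \frac{-2 + 110}{W + W} = \frac{108}{2 W} = 108 \frac{1}{2 W} = \frac{54}{W}$)
$h = \frac{1100}{3379}$ ($h = 4 \left(- (- \frac{16}{-62} - \frac{37}{109})\right) = 4 \left(- (\left(-16\right) \left(- \frac{1}{62}\right) - \frac{37}{109})\right) = 4 \left(- (\frac{8}{31} - \frac{37}{109})\right) = 4 \left(\left(-1\right) \left(- \frac{275}{3379}\right)\right) = 4 \cdot \frac{275}{3379} = \frac{1100}{3379} \approx 0.32554$)
$F{\left(d,E \right)} = \frac{1100}{3379}$
$F{\left(-214,-4 \right)} + D{\left(-173 \right)} = \frac{1100}{3379} + \frac{54}{-173} = \frac{1100}{3379} + 54 \left(- \frac{1}{173}\right) = \frac{1100}{3379} - \frac{54}{173} = \frac{7834}{584567}$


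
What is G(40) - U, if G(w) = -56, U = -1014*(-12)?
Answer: -12224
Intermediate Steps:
U = 12168
G(40) - U = -56 - 1*12168 = -56 - 12168 = -12224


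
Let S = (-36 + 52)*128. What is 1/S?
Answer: 1/2048 ≈ 0.00048828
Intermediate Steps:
S = 2048 (S = 16*128 = 2048)
1/S = 1/2048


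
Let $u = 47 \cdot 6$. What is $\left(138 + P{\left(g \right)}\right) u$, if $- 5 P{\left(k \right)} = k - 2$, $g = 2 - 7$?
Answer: $\frac{196554}{5} \approx 39311.0$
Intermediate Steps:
$g = -5$ ($g = 2 - 7 = -5$)
$u = 282$
$P{\left(k \right)} = \frac{2}{5} - \frac{k}{5}$ ($P{\left(k \right)} = - \frac{k - 2}{5} = - \frac{-2 + k}{5} = \frac{2}{5} - \frac{k}{5}$)
$\left(138 + P{\left(g \right)}\right) u = \left(138 + \left(\frac{2}{5} - -1\right)\right) 282 = \left(138 + \left(\frac{2}{5} + 1\right)\right) 282 = \left(138 + \frac{7}{5}\right) 282 = \frac{697}{5} \cdot 282 = \frac{196554}{5}$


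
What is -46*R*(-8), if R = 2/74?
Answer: 368/37 ≈ 9.9460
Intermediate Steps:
R = 1/37 (R = 2*(1/74) = 1/37 ≈ 0.027027)
-46*R*(-8) = -46*1/37*(-8) = -46/37*(-8) = 368/37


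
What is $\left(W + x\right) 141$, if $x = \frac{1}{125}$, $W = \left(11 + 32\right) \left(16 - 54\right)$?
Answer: $- \frac{28799109}{125} \approx -2.3039 \cdot 10^{5}$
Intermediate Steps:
$W = -1634$ ($W = 43 \left(-38\right) = -1634$)
$x = \frac{1}{125} \approx 0.008$
$\left(W + x\right) 141 = \left(-1634 + \frac{1}{125}\right) 141 = \left(- \frac{204249}{125}\right) 141 = - \frac{28799109}{125}$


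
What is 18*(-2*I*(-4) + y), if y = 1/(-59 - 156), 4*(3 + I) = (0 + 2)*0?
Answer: -92898/215 ≈ -432.08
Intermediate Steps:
I = -3 (I = -3 + ((0 + 2)*0)/4 = -3 + (2*0)/4 = -3 + (¼)*0 = -3 + 0 = -3)
y = -1/215 (y = 1/(-215) = -1/215 ≈ -0.0046512)
18*(-2*I*(-4) + y) = 18*(-2*(-3)*(-4) - 1/215) = 18*(6*(-4) - 1/215) = 18*(-24 - 1/215) = 18*(-5161/215) = -92898/215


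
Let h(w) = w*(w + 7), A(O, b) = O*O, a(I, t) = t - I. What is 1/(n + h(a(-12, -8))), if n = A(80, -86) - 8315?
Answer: -1/1871 ≈ -0.00053447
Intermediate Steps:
A(O, b) = O**2
h(w) = w*(7 + w)
n = -1915 (n = 80**2 - 8315 = 6400 - 8315 = -1915)
1/(n + h(a(-12, -8))) = 1/(-1915 + (-8 - 1*(-12))*(7 + (-8 - 1*(-12)))) = 1/(-1915 + (-8 + 12)*(7 + (-8 + 12))) = 1/(-1915 + 4*(7 + 4)) = 1/(-1915 + 4*11) = 1/(-1915 + 44) = 1/(-1871) = -1/1871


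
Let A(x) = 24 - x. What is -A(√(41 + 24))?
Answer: -24 + √65 ≈ -15.938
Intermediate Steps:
-A(√(41 + 24)) = -(24 - √(41 + 24)) = -(24 - √65) = -24 + √65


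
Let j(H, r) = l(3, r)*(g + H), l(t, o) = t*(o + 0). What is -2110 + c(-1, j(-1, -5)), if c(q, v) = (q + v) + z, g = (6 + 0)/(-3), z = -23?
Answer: -2089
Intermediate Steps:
l(t, o) = o*t (l(t, o) = t*o = o*t)
g = -2 (g = 6*(-⅓) = -2)
j(H, r) = 3*r*(-2 + H) (j(H, r) = (r*3)*(-2 + H) = (3*r)*(-2 + H) = 3*r*(-2 + H))
c(q, v) = -23 + q + v (c(q, v) = (q + v) - 23 = -23 + q + v)
-2110 + c(-1, j(-1, -5)) = -2110 + (-23 - 1 + 3*(-5)*(-2 - 1)) = -2110 + (-23 - 1 + 3*(-5)*(-3)) = -2110 + (-23 - 1 + 45) = -2110 + 21 = -2089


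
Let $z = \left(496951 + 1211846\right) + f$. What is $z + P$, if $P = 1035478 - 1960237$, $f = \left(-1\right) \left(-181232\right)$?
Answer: $965270$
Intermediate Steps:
$f = 181232$
$z = 1890029$ ($z = \left(496951 + 1211846\right) + 181232 = 1708797 + 181232 = 1890029$)
$P = -924759$ ($P = 1035478 - 1960237 = -924759$)
$z + P = 1890029 - 924759 = 965270$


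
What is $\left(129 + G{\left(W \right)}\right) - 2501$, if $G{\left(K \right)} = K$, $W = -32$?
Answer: $-2404$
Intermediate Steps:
$\left(129 + G{\left(W \right)}\right) - 2501 = \left(129 - 32\right) - 2501 = 97 - 2501 = -2404$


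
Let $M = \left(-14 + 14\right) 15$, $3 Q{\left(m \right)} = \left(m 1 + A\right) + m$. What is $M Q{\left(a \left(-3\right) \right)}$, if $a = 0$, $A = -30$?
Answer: $0$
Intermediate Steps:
$Q{\left(m \right)} = -10 + \frac{2 m}{3}$ ($Q{\left(m \right)} = \frac{\left(m 1 - 30\right) + m}{3} = \frac{\left(m - 30\right) + m}{3} = \frac{\left(-30 + m\right) + m}{3} = \frac{-30 + 2 m}{3} = -10 + \frac{2 m}{3}$)
$M = 0$ ($M = 0 \cdot 15 = 0$)
$M Q{\left(a \left(-3\right) \right)} = 0 \left(-10 + \frac{2 \cdot 0 \left(-3\right)}{3}\right) = 0 \left(-10 + \frac{2}{3} \cdot 0\right) = 0 \left(-10 + 0\right) = 0 \left(-10\right) = 0$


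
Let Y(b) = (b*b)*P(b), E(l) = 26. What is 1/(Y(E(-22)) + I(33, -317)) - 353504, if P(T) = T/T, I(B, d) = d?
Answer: -126907935/359 ≈ -3.5350e+5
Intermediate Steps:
P(T) = 1
Y(b) = b**2 (Y(b) = (b*b)*1 = b**2*1 = b**2)
1/(Y(E(-22)) + I(33, -317)) - 353504 = 1/(26**2 - 317) - 353504 = 1/(676 - 317) - 353504 = 1/359 - 353504 = -126907935/359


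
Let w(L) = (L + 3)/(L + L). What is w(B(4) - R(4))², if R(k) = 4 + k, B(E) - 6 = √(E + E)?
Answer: 43/16 + 15*√2/8 ≈ 5.3391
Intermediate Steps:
B(E) = 6 + √2*√E (B(E) = 6 + √(E + E) = 6 + √(2*E) = 6 + √2*√E)
w(L) = (3 + L)/(2*L) (w(L) = (3 + L)/((2*L)) = (3 + L)*(1/(2*L)) = (3 + L)/(2*L))
w(B(4) - R(4))² = ((3 + ((6 + √2*√4) - (4 + 4)))/(2*((6 + √2*√4) - (4 + 4))))² = ((3 + ((6 + √2*2) - 1*8))/(2*((6 + √2*2) - 1*8)))² = ((3 + ((6 + 2*√2) - 8))/(2*((6 + 2*√2) - 8)))² = ((3 + (-2 + 2*√2))/(2*(-2 + 2*√2)))² = ((1 + 2*√2)/(2*(-2 + 2*√2)))² = (1 + 2*√2)²/(4*(-2 + 2*√2)²)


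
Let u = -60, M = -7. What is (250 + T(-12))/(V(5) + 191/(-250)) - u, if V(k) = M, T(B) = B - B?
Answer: 53960/1941 ≈ 27.800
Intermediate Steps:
T(B) = 0
V(k) = -7
(250 + T(-12))/(V(5) + 191/(-250)) - u = (250 + 0)/(-7 + 191/(-250)) - 1*(-60) = 250/(-7 + 191*(-1/250)) + 60 = 250/(-7 - 191/250) + 60 = 250/(-1941/250) + 60 = 250*(-250/1941) + 60 = -62500/1941 + 60 = 53960/1941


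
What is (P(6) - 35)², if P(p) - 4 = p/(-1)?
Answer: 1369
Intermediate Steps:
P(p) = 4 - p (P(p) = 4 + p/(-1) = 4 + p*(-1) = 4 - p)
(P(6) - 35)² = ((4 - 1*6) - 35)² = ((4 - 6) - 35)² = (-2 - 35)² = (-37)² = 1369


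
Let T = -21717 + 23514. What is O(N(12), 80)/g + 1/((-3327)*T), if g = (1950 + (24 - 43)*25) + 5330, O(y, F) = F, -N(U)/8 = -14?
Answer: 95656543/8136900459 ≈ 0.011756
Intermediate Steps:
N(U) = 112 (N(U) = -8*(-14) = 112)
T = 1797
g = 6805 (g = (1950 - 19*25) + 5330 = (1950 - 475) + 5330 = 1475 + 5330 = 6805)
O(N(12), 80)/g + 1/((-3327)*T) = 80/6805 + 1/(-3327*1797) = 80*(1/6805) - 1/3327*1/1797 = 16/1361 - 1/5978619 = 95656543/8136900459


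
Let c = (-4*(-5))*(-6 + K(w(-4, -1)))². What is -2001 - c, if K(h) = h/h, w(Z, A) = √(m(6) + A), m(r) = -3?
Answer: -2501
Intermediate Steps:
w(Z, A) = √(-3 + A)
K(h) = 1
c = 500 (c = (-4*(-5))*(-6 + 1)² = 20*(-5)² = 20*25 = 500)
-2001 - c = -2001 - 1*500 = -2001 - 500 = -2501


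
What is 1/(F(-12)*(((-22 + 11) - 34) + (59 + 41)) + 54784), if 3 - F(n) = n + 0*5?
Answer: 1/55609 ≈ 1.7983e-5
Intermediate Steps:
F(n) = 3 - n (F(n) = 3 - (n + 0*5) = 3 - (n + 0) = 3 - n)
1/(F(-12)*(((-22 + 11) - 34) + (59 + 41)) + 54784) = 1/((3 - 1*(-12))*(((-22 + 11) - 34) + (59 + 41)) + 54784) = 1/((3 + 12)*((-11 - 34) + 100) + 54784) = 1/(15*(-45 + 100) + 54784) = 1/(15*55 + 54784) = 1/(825 + 54784) = 1/55609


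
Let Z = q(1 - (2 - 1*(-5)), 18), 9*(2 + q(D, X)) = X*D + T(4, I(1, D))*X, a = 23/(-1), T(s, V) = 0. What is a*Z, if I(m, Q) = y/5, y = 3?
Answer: 322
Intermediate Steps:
I(m, Q) = ⅗ (I(m, Q) = 3/5 = 3*(⅕) = ⅗)
a = -23 (a = 23*(-1) = -23)
q(D, X) = -2 + D*X/9 (q(D, X) = -2 + (X*D + 0*X)/9 = -2 + (D*X + 0)/9 = -2 + (D*X)/9 = -2 + D*X/9)
Z = -14 (Z = -2 + (⅑)*(1 - (2 - 1*(-5)))*18 = -2 + (⅑)*(1 - (2 + 5))*18 = -2 + (⅑)*(1 - 1*7)*18 = -2 + (⅑)*(1 - 7)*18 = -2 + (⅑)*(-6)*18 = -2 - 12 = -14)
a*Z = -23*(-14) = 322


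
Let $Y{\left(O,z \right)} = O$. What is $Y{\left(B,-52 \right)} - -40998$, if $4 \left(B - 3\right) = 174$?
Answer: $\frac{82089}{2} \approx 41045.0$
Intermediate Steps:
$B = \frac{93}{2}$ ($B = 3 + \frac{1}{4} \cdot 174 = 3 + \frac{87}{2} = \frac{93}{2} \approx 46.5$)
$Y{\left(B,-52 \right)} - -40998 = \frac{93}{2} - -40998 = \frac{93}{2} + 40998 = \frac{82089}{2}$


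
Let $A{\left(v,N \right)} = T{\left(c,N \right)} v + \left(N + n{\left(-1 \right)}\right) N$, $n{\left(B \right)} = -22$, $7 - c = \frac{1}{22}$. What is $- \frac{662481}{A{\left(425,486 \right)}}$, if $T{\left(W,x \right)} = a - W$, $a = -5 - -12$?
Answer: $- \frac{14574582}{4961513} \approx -2.9375$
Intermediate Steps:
$c = \frac{153}{22}$ ($c = 7 - \frac{1}{22} = \frac{153}{22} \approx 6.9545$)
$a = 7$ ($a = -5 + 12 = 7$)
$T{\left(W,x \right)} = 7 - W$
$A{\left(v,N \right)} = \frac{v}{22} + N \left(-22 + N\right)$ ($A{\left(v,N \right)} = \left(7 - \frac{153}{22}\right) v + \left(N - 22\right) N = \left(7 - \frac{153}{22}\right) v + \left(-22 + N\right) N = \frac{v}{22} + N \left(-22 + N\right)$)
$- \frac{662481}{A{\left(425,486 \right)}} = - \frac{662481}{486^{2} - 10692 + \frac{1}{22} \cdot 425} = - \frac{662481}{236196 - 10692 + \frac{425}{22}} = - \frac{662481}{\frac{4961513}{22}} = \left(-662481\right) \frac{22}{4961513} = - \frac{14574582}{4961513}$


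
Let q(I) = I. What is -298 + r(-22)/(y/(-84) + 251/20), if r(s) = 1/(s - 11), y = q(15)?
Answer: -4258157/14289 ≈ -298.00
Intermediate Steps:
y = 15
r(s) = 1/(-11 + s)
-298 + r(-22)/(y/(-84) + 251/20) = -298 + 1/((-11 - 22)*(15/(-84) + 251/20)) = -298 + 1/((-33)*(15*(-1/84) + 251*(1/20))) = -298 - 1/(33*(-5/28 + 251/20)) = -298 - 1/(33*433/35) = -298 - 1/33*35/433 = -298 - 35/14289 = -4258157/14289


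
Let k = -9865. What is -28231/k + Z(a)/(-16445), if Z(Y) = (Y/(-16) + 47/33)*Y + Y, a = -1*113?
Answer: 50142480293/17131480080 ≈ 2.9269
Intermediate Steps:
a = -113
Z(Y) = Y + Y*(47/33 - Y/16) (Z(Y) = (Y*(-1/16) + 47*(1/33))*Y + Y = (-Y/16 + 47/33)*Y + Y = (47/33 - Y/16)*Y + Y = Y*(47/33 - Y/16) + Y = Y + Y*(47/33 - Y/16))
-28231/k + Z(a)/(-16445) = -28231/(-9865) + ((1/528)*(-113)*(1280 - 33*(-113)))/(-16445) = -28231*(-1/9865) + ((1/528)*(-113)*(1280 + 3729))*(-1/16445) = 28231/9865 + ((1/528)*(-113)*5009)*(-1/16445) = 28231/9865 - 566017/528*(-1/16445) = 28231/9865 + 566017/8682960 = 50142480293/17131480080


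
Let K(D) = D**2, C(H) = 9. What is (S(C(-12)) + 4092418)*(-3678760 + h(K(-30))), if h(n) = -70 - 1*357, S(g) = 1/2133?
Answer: -32116092768865265/2133 ≈ -1.5057e+13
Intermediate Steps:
S(g) = 1/2133
h(n) = -427 (h(n) = -70 - 357 = -427)
(S(C(-12)) + 4092418)*(-3678760 + h(K(-30))) = (1/2133 + 4092418)*(-3678760 - 427) = (8729127595/2133)*(-3679187) = -32116092768865265/2133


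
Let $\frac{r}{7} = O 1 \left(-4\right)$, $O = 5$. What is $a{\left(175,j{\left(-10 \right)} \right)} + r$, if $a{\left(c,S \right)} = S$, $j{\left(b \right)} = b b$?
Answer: $-40$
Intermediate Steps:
$j{\left(b \right)} = b^{2}$
$r = -140$ ($r = 7 \cdot 5 \cdot 1 \left(-4\right) = 7 \cdot 5 \left(-4\right) = 7 \left(-20\right) = -140$)
$a{\left(175,j{\left(-10 \right)} \right)} + r = \left(-10\right)^{2} - 140 = 100 - 140 = -40$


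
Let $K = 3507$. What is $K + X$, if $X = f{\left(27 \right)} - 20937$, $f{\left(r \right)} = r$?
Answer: $-17403$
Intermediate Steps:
$X = -20910$ ($X = 27 - 20937 = -20910$)
$K + X = 3507 - 20910 = -17403$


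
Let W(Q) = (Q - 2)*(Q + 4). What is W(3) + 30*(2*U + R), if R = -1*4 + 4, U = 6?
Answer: 367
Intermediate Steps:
W(Q) = (-2 + Q)*(4 + Q)
R = 0 (R = -4 + 4 = 0)
W(3) + 30*(2*U + R) = (-8 + 3² + 2*3) + 30*(2*6 + 0) = (-8 + 9 + 6) + 30*(12 + 0) = 7 + 30*12 = 7 + 360 = 367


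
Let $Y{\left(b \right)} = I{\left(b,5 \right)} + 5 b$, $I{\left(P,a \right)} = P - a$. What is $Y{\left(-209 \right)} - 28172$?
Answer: $-29431$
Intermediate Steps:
$Y{\left(b \right)} = -5 + 6 b$ ($Y{\left(b \right)} = \left(b - 5\right) + 5 b = \left(-5 + b\right) + 5 b = -5 + 6 b$)
$Y{\left(-209 \right)} - 28172 = \left(-5 + 6 \left(-209\right)\right) - 28172 = \left(-5 - 1254\right) - 28172 = -1259 - 28172 = -29431$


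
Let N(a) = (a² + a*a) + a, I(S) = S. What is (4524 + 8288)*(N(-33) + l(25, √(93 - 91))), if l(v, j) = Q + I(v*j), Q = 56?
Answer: 28199212 + 320300*√2 ≈ 2.8652e+7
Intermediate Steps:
N(a) = a + 2*a² (N(a) = (a² + a²) + a = 2*a² + a = a + 2*a²)
l(v, j) = 56 + j*v (l(v, j) = 56 + v*j = 56 + j*v)
(4524 + 8288)*(N(-33) + l(25, √(93 - 91))) = (4524 + 8288)*(-33*(1 + 2*(-33)) + (56 + √(93 - 91)*25)) = 12812*(-33*(1 - 66) + (56 + √2*25)) = 12812*(-33*(-65) + (56 + 25*√2)) = 12812*(2145 + (56 + 25*√2)) = 12812*(2201 + 25*√2) = 28199212 + 320300*√2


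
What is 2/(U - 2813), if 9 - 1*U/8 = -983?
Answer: 2/5123 ≈ 0.00039040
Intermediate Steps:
U = 7936 (U = 72 - 8*(-983) = 72 + 7864 = 7936)
2/(U - 2813) = 2/(7936 - 2813) = 2/5123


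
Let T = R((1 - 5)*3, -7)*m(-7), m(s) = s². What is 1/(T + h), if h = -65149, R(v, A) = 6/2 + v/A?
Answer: -1/64918 ≈ -1.5404e-5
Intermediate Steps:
R(v, A) = 3 + v/A (R(v, A) = 6*(½) + v/A = 3 + v/A)
T = 231 (T = (3 + ((1 - 5)*3)/(-7))*(-7)² = (3 - 4*3*(-⅐))*49 = (3 - 12*(-⅐))*49 = (3 + 12/7)*49 = (33/7)*49 = 231)
1/(T + h) = 1/(231 - 65149) = 1/(-64918) = -1/64918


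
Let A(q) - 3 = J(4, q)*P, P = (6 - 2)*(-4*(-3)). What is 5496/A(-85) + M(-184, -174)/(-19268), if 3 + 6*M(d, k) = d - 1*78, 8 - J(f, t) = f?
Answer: 211811081/7514520 ≈ 28.187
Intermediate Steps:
J(f, t) = 8 - f
M(d, k) = -27/2 + d/6 (M(d, k) = -1/2 + (d - 1*78)/6 = -1/2 + (d - 78)/6 = -1/2 + (-78 + d)/6 = -1/2 + (-13 + d/6) = -27/2 + d/6)
P = 48 (P = 4*12 = 48)
A(q) = 195 (A(q) = 3 + (8 - 1*4)*48 = 3 + (8 - 4)*48 = 3 + 4*48 = 3 + 192 = 195)
5496/A(-85) + M(-184, -174)/(-19268) = 5496/195 + (-27/2 + (1/6)*(-184))/(-19268) = 5496*(1/195) + (-27/2 - 92/3)*(-1/19268) = 1832/65 - 265/6*(-1/19268) = 1832/65 + 265/115608 = 211811081/7514520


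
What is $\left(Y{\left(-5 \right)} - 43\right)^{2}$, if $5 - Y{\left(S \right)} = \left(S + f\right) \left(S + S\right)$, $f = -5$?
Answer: $19044$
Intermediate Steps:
$Y{\left(S \right)} = 5 - 2 S \left(-5 + S\right)$ ($Y{\left(S \right)} = 5 - \left(S - 5\right) \left(S + S\right) = 5 - \left(-5 + S\right) 2 S = 5 - 2 S \left(-5 + S\right)$)
$\left(Y{\left(-5 \right)} - 43\right)^{2} = \left(\left(5 - 2 \left(-5\right)^{2} + 10 \left(-5\right)\right) - 43\right)^{2} = \left(\left(5 - 50 - 50\right) - 43\right)^{2} = \left(-95 - 43\right)^{2} = \left(-138\right)^{2} = 19044$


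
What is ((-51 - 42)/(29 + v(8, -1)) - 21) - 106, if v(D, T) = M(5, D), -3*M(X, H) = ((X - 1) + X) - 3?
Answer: -1174/9 ≈ -130.44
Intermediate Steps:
M(X, H) = 4/3 - 2*X/3 (M(X, H) = -(((X - 1) + X) - 3)/3 = -(((-1 + X) + X) - 3)/3 = -((-1 + 2*X) - 3)/3 = -(-4 + 2*X)/3 = 4/3 - 2*X/3)
v(D, T) = -2 (v(D, T) = 4/3 - ⅔*5 = 4/3 - 10/3 = -2)
((-51 - 42)/(29 + v(8, -1)) - 21) - 106 = ((-51 - 42)/(29 - 2) - 21) - 106 = (-93/27 - 21) - 106 = (-93*1/27 - 21) - 106 = (-31/9 - 21) - 106 = -220/9 - 106 = -1174/9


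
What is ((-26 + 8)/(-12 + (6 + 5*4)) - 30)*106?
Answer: -23214/7 ≈ -3316.3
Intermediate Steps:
((-26 + 8)/(-12 + (6 + 5*4)) - 30)*106 = (-18/(-12 + (6 + 20)) - 30)*106 = (-18/(-12 + 26) - 30)*106 = (-18/14 - 30)*106 = (-18*1/14 - 30)*106 = (-9/7 - 30)*106 = -219/7*106 = -23214/7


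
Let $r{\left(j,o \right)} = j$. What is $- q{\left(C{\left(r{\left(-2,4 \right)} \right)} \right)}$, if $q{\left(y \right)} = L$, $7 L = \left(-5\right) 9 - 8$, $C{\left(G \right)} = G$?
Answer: $\frac{53}{7} \approx 7.5714$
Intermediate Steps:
$L = - \frac{53}{7}$ ($L = \frac{\left(-5\right) 9 - 8}{7} = \frac{-45 - 8}{7} = \frac{1}{7} \left(-53\right) = - \frac{53}{7} \approx -7.5714$)
$q{\left(y \right)} = - \frac{53}{7}$
$- q{\left(C{\left(r{\left(-2,4 \right)} \right)} \right)} = \left(-1\right) \left(- \frac{53}{7}\right) = \frac{53}{7}$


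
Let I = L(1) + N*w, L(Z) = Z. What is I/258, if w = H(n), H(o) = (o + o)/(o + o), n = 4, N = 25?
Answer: 13/129 ≈ 0.10078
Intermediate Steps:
H(o) = 1 (H(o) = (2*o)/((2*o)) = (2*o)*(1/(2*o)) = 1)
w = 1
I = 26 (I = 1 + 25*1 = 1 + 25 = 26)
I/258 = 26/258 = (1/258)*26 = 13/129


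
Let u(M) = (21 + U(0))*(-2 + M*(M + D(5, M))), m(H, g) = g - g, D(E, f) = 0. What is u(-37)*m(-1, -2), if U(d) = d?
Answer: 0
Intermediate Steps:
m(H, g) = 0
u(M) = -42 + 21*M² (u(M) = (21 + 0)*(-2 + M*(M + 0)) = 21*(-2 + M*M) = 21*(-2 + M²) = -42 + 21*M²)
u(-37)*m(-1, -2) = (-42 + 21*(-37)²)*0 = (-42 + 21*1369)*0 = (-42 + 28749)*0 = 28707*0 = 0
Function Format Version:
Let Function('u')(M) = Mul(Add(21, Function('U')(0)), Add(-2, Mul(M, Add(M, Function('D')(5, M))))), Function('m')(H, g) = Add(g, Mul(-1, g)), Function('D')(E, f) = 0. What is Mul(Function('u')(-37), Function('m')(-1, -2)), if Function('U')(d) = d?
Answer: 0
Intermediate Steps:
Function('m')(H, g) = 0
Function('u')(M) = Add(-42, Mul(21, Pow(M, 2))) (Function('u')(M) = Mul(Add(21, 0), Add(-2, Mul(M, Add(M, 0)))) = Mul(21, Add(-2, Mul(M, M))) = Mul(21, Add(-2, Pow(M, 2))) = Add(-42, Mul(21, Pow(M, 2))))
Mul(Function('u')(-37), Function('m')(-1, -2)) = Mul(Add(-42, Mul(21, Pow(-37, 2))), 0) = Mul(Add(-42, Mul(21, 1369)), 0) = Mul(Add(-42, 28749), 0) = Mul(28707, 0) = 0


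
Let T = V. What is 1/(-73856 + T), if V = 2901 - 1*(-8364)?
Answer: -1/62591 ≈ -1.5977e-5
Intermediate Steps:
V = 11265 (V = 2901 + 8364 = 11265)
T = 11265
1/(-73856 + T) = 1/(-73856 + 11265) = 1/(-62591) = -1/62591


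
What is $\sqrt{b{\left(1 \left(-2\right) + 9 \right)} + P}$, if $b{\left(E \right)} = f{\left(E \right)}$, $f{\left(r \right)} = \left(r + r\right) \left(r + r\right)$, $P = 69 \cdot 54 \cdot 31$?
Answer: $\sqrt{115702} \approx 340.15$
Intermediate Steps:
$P = 115506$ ($P = 3726 \cdot 31 = 115506$)
$f{\left(r \right)} = 4 r^{2}$ ($f{\left(r \right)} = 2 r 2 r = 4 r^{2}$)
$b{\left(E \right)} = 4 E^{2}$
$\sqrt{b{\left(1 \left(-2\right) + 9 \right)} + P} = \sqrt{4 \left(1 \left(-2\right) + 9\right)^{2} + 115506} = \sqrt{4 \left(-2 + 9\right)^{2} + 115506} = \sqrt{4 \cdot 7^{2} + 115506} = \sqrt{4 \cdot 49 + 115506} = \sqrt{196 + 115506} = \sqrt{115702}$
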